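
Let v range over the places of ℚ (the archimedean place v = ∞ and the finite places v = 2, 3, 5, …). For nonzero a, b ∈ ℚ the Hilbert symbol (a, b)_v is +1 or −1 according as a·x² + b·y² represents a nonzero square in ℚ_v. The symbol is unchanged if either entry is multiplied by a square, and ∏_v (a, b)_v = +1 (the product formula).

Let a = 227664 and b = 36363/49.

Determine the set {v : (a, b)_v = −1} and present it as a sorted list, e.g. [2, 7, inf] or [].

Mod squares: a ≡ 1581, b ≡ 36363. Check v ∈ {∞, 2, 3, 7, 17, 23, 31}.
v=2: v_2(a)=4, v_2(b)=0; units ≡ 5, 3 (mod 8); ε·ε+αω+βω = 0·1+4·1+0·1 ≡ 0  ⇒  (a,b)_2 = +1.
v=3: a=3^3·(≡2), b=3^1·(≡1) mod 3; (2|3)=-1, (1|3)=+1; (−1)^{3·1·1}·(-1)^1·(+1)^3 = +1.
v=7: a=7^0·(≡3), b=7^-2·(≡5) mod 7; (3|7)=-1, (5|7)=-1; (−1)^{0·-2·3}·(-1)^-2·(-1)^0 = +1.
v=31: a=31^1·(≡28), b=31^1·(≡29) mod 31; (28|31)=+1, (29|31)=-1; (−1)^{1·1·15}·(+1)^1·(-1)^1 = +1.
v=∞: 1581 > 0 and 36363 > 0  ⇒  (a,b)_∞ = +1.
v=17: a=17^1·(≡13), b=17^1·(≡10) mod 17; (13|17)=+1, (10|17)=-1; (−1)^{1·1·8}·(+1)^1·(-1)^1 = -1.
v=23: a=23^0·(≡10), b=23^1·(≡21) mod 23; (10|23)=-1, (21|23)=-1; (−1)^{0·1·11}·(-1)^1·(-1)^0 = -1.
Ram(1581, 36363) = {17, 23}; no ℚ_17-point on the conic.

[17, 23]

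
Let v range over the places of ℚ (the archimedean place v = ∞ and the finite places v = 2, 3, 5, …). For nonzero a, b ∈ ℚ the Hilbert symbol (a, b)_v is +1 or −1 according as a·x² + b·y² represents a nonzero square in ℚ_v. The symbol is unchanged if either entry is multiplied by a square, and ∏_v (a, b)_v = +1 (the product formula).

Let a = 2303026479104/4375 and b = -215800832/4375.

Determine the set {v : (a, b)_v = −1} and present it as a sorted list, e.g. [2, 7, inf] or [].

[2, 23, 29, 43]

Mod squares: a ≡ 6923, b ≡ -8729. Check v ∈ {∞, 2, 5, 7, 13, 23, 29, 43}.
v=43: a=43^1·(≡2), b=43^1·(≡32) mod 43; (2|43)=-1, (32|43)=-1; (−1)^{1·1·21}·(-1)^1·(-1)^1 = -1.
v=13: a=13^2·(≡7), b=13^2·(≡7) mod 13; (7|13)=-1, (7|13)=-1; (−1)^{2·2·6}·(-1)^2·(-1)^2 = +1.
v=29: a=29^2·(≡18), b=29^1·(≡2) mod 29; (18|29)=-1, (2|29)=-1; (−1)^{2·1·14}·(-1)^1·(-1)^2 = -1.
v=7: a=7^-1·(≡4), b=7^-1·(≡6) mod 7; (4|7)=+1, (6|7)=-1; (−1)^{-1·-1·3}·(+1)^-1·(-1)^-1 = +1.
v=23: a=23^1·(≡16), b=23^0·(≡19) mod 23; (16|23)=+1, (19|23)=-1; (−1)^{1·0·11}·(+1)^0·(-1)^1 = -1.
v=2: v_2(a)=14, v_2(b)=10; units ≡ 3, 7 (mod 8); ε·ε+αω+βω = 1·1+14·0+10·1 ≡ 1  ⇒  (a,b)_2 = -1.
v=∞: 6923 > 0 and -8729 < 0  ⇒  (a,b)_∞ = +1.
v=5: a=5^-4·(≡2), b=5^-4·(≡4) mod 5; (2|5)=-1, (4|5)=+1; (−1)^{-4·-4·2}·(-1)^-4·(+1)^-4 = +1.
(6923, -8729 / ℚ) ramifies at {2, 23, 29, 43}: a division algebra.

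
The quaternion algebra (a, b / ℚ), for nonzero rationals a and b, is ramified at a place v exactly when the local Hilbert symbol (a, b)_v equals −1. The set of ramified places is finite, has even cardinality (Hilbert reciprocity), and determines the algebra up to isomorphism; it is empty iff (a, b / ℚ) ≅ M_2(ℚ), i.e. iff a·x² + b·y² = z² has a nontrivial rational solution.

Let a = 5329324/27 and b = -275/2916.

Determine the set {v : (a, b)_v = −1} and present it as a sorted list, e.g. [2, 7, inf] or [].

Mod squares: a ≡ 273, b ≡ -11. Check v ∈ {∞, 2, 3, 5, 7, 11, 13}.
v=7: a=7^1·(≡2), b=7^0·(≡3) mod 7; (2|7)=+1, (3|7)=-1; (−1)^{1·0·3}·(+1)^0·(-1)^1 = -1.
v=5: a=5^0·(≡2), b=5^2·(≡4) mod 5; (2|5)=-1, (4|5)=+1; (−1)^{0·2·2}·(-1)^2·(+1)^0 = +1.
v=2: v_2(a)=2, v_2(b)=-2; units ≡ 1, 5 (mod 8); ε·ε+αω+βω = 0·0+2·1+-2·0 ≡ 0  ⇒  (a,b)_2 = +1.
v=13: a=13^1·(≡6), b=13^0·(≡6) mod 13; (6|13)=-1, (6|13)=-1; (−1)^{1·0·6}·(-1)^0·(-1)^1 = -1.
v=11: a=11^4·(≡9), b=11^1·(≡8) mod 11; (9|11)=+1, (8|11)=-1; (−1)^{4·1·5}·(+1)^1·(-1)^4 = +1.
v=3: a=3^-3·(≡1), b=3^-6·(≡1) mod 3; (1|3)=+1, (1|3)=+1; (−1)^{-3·-6·1}·(+1)^-6·(+1)^-3 = +1.
v=∞: 273 > 0 and -11 < 0  ⇒  (a,b)_∞ = +1.
|Ram(273, -11)| = 2, even; anisotropic at {7, 13}.

[7, 13]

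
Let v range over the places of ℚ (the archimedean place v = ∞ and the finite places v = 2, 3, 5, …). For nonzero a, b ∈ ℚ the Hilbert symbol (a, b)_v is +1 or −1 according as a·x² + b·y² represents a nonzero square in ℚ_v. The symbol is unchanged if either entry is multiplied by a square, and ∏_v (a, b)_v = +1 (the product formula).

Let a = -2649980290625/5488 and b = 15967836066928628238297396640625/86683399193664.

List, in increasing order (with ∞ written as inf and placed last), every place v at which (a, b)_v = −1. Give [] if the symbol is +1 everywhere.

[5, 7, 23, 41]

Mod squares: a ≡ -82215455, b ≡ 11745065. Check v ∈ {∞, 2, 3, 5, 7, 11, 13, 19, 23, 29, 41, 47, 53}.
v=∞: -82215455 < 0 and 11745065 > 0  ⇒  (a,b)_∞ = +1.
v=5: a=5^5·(≡4), b=5^7·(≡3) mod 5; (4|5)=+1, (3|5)=-1; (−1)^{5·7·2}·(+1)^7·(-1)^5 = -1.
v=41: a=41^1·(≡13), b=41^3·(≡5) mod 41; (13|41)=-1, (5|41)=+1; (−1)^{1·3·20}·(-1)^3·(+1)^1 = -1.
v=47: a=47^1·(≡8), b=47^3·(≡45) mod 47; (8|47)=+1, (45|47)=-1; (−1)^{1·3·23}·(+1)^3·(-1)^1 = +1.
v=3: a=3^0·(≡1), b=3^-4·(≡2) mod 3; (1|3)=+1, (2|3)=-1; (−1)^{0·-4·1}·(+1)^-4·(-1)^0 = +1.
v=53: a=53^1·(≡2), b=53^3·(≡8) mod 53; (2|53)=-1, (8|53)=-1; (−1)^{1·3·26}·(-1)^3·(-1)^1 = +1.
v=23: a=23^1·(≡18), b=23^3·(≡18) mod 23; (18|23)=+1, (18|23)=+1; (−1)^{1·3·11}·(+1)^3·(+1)^1 = -1.
v=29: a=29^0·(≡24), b=29^-2·(≡23) mod 29; (24|29)=+1, (23|29)=+1; (−1)^{0·-2·14}·(+1)^-2·(+1)^0 = +1.
v=7: a=7^-3·(≡2), b=7^-6·(≡5) mod 7; (2|7)=+1, (5|7)=-1; (−1)^{-3·-6·3}·(+1)^-6·(-1)^-3 = -1.
v=13: a=13^0·(≡4), b=13^-2·(≡11) mod 13; (4|13)=+1, (11|13)=-1; (−1)^{0·-2·6}·(+1)^-2·(-1)^0 = +1.
v=2: v_2(a)=-4, v_2(b)=-6; units ≡ 1, 1 (mod 8); ε·ε+αω+βω = 0·0+-4·0+-6·0 ≡ 0  ⇒  (a,b)_2 = +1.
v=11: a=11^0·(≡8), b=11^2·(≡10) mod 11; (8|11)=-1, (10|11)=-1; (−1)^{0·2·5}·(-1)^2·(-1)^0 = +1.
v=19: a=19^2·(≡15), b=19^4·(≡17) mod 19; (15|19)=-1, (17|19)=+1; (−1)^{2·4·9}·(-1)^4·(+1)^2 = +1.
Ram(-82215455, 11745065) = {5, 7, 23, 41}; no ℚ_5-point on the conic.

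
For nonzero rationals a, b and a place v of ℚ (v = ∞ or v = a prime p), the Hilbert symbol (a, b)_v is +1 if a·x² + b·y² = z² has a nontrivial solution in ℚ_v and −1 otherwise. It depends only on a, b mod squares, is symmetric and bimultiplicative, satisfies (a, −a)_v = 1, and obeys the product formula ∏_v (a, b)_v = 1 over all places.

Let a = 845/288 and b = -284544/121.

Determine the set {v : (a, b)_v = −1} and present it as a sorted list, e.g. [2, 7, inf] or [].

[2, 19]

(a, b) ≡ (10, -494) mod (ℚ^×)²; places V = {2, 3, 5, 11, 13, 19, ∞}.
(a,b)_2: α=-5, β=7; u≡5, v≡1 (mod 8); ε(u)ε(v)=0·0, αω(v)=-5·0, βω(u)=7·1; sum ≡ 1  ⇒  -1.
(a,b)_3: α=-2, u≡1; β=2, v≡1 (mod 3); (1|3)=+1, (1|3)=+1; sign (−1)^0·+1^2·+1^-2 = +1.
(a,b)_19: α=0, u≡3; β=1, v≡13 (mod 19); (3|19)=-1, (13|19)=-1; sign (−1)^0·-1^1·-1^0 = -1.
(a,b)_∞: sgn(10)=+, sgn(-494)=−, so +1.
(a,b)_5: α=1, u≡3; β=0, v≡1 (mod 5); (3|5)=-1, (1|5)=+1; sign (−1)^0·-1^0·+1^1 = +1.
(a,b)_13: α=2, u≡9; β=1, v≡1 (mod 13); (9|13)=+1, (1|13)=+1; sign (−1)^0·+1^1·+1^2 = +1.
(a,b)_11: α=0, u≡10; β=-2, v≡4 (mod 11); (10|11)=-1, (4|11)=+1; sign (−1)^0·-1^-2·+1^0 = +1.
|Ram(10, -494)| = 2, even; anisotropic at {2, 19}.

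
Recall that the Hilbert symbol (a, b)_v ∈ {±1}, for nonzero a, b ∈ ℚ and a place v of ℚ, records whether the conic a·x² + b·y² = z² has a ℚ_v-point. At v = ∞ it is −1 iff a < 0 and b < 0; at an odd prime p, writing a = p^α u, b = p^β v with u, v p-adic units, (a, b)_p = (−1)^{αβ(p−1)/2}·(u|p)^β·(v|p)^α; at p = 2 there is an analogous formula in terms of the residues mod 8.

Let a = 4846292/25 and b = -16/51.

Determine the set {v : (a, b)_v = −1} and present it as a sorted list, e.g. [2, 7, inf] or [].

(a, b) ≡ (10013, -51) mod (ℚ^×)²; places V = {2, 3, 5, 11, 17, 19, 31, ∞}.
(a,b)_19: α=1, u≡2; β=0, v≡9 (mod 19); (2|19)=-1, (9|19)=+1; sign (−1)^0·-1^0·+1^1 = +1.
(a,b)_∞: sgn(10013)=+, sgn(-51)=−, so +1.
(a,b)_17: α=1, u≡11; β=-1, v≡6 (mod 17); (11|17)=-1, (6|17)=-1; sign (−1)^0·-1^-1·-1^1 = +1.
(a,b)_2: α=2, β=4; u≡5, v≡5 (mod 8); ε(u)ε(v)=0·0, αω(v)=2·1, βω(u)=4·1; sum ≡ 0  ⇒  +1.
(a,b)_3: α=0, u≡2; β=-1, v≡1 (mod 3); (2|3)=-1, (1|3)=+1; sign (−1)^0·-1^-1·+1^0 = -1.
(a,b)_31: α=1, u≡26; β=0, v≡24 (mod 31); (26|31)=-1, (24|31)=-1; sign (−1)^0·-1^0·-1^1 = -1.
(a,b)_11: α=2, u≡4; β=0, v≡4 (mod 11); (4|11)=+1, (4|11)=+1; sign (−1)^0·+1^0·+1^2 = +1.
(a,b)_5: α=-2, u≡2; β=0, v≡4 (mod 5); (2|5)=-1, (4|5)=+1; sign (−1)^0·-1^0·+1^-2 = +1.
(10013, -51 / ℚ) ramifies at {3, 31}: a division algebra.

[3, 31]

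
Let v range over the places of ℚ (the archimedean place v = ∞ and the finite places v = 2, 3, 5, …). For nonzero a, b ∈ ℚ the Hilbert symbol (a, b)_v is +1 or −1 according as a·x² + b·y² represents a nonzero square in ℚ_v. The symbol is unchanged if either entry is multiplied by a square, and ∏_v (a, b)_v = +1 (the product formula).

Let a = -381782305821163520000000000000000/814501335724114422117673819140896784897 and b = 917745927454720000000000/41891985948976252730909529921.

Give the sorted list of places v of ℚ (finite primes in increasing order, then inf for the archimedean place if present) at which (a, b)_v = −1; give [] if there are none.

Mod squares: a ≡ -6006, b ≡ 7. Check v ∈ {∞, 2, 3, 5, 7, 11, 13, 17, 29, 31}.
v=11: a=11^-7·(≡1), b=11^-6·(≡2) mod 11; (1|11)=+1, (2|11)=-1; (−1)^{-7·-6·5}·(+1)^-6·(-1)^-7 = -1.
v=17: a=17^2·(≡11), b=17^2·(≡12) mod 17; (11|17)=-1, (12|17)=-1; (−1)^{2·2·8}·(-1)^2·(-1)^2 = +1.
v=7: a=7^1·(≡6), b=7^1·(≡1) mod 7; (6|7)=-1, (1|7)=+1; (−1)^{1·1·3}·(-1)^1·(+1)^1 = +1.
v=31: a=31^-6·(≡25), b=31^-4·(≡20) mod 31; (25|31)=+1, (20|31)=+1; (−1)^{-6·-4·15}·(+1)^-4·(+1)^-6 = +1.
v=∞: -6006 < 0 and 7 > 0  ⇒  (a,b)_∞ = +1.
v=29: a=29^-8·(≡8), b=29^-6·(≡4) mod 29; (8|29)=-1, (4|29)=+1; (−1)^{-8·-6·14}·(-1)^-6·(+1)^-8 = +1.
v=3: a=3^-23·(≡2), b=3^-16·(≡1) mod 3; (2|3)=-1, (1|3)=+1; (−1)^{-23·-16·1}·(-1)^-16·(+1)^-23 = +1.
v=13: a=13^3·(≡7), b=13^2·(≡2) mod 13; (7|13)=-1, (2|13)=-1; (−1)^{3·2·6}·(-1)^2·(-1)^3 = -1.
v=2: v_2(a)=49, v_2(b)=38; units ≡ 5, 7 (mod 8); ε·ε+αω+βω = 0·1+49·0+38·1 ≡ 0  ⇒  (a,b)_2 = +1.
v=5: a=5^16·(≡4), b=5^10·(≡3) mod 5; (4|5)=+1, (3|5)=-1; (−1)^{16·10·2}·(+1)^10·(-1)^16 = +1.
Ram(-6006, 7) = {11, 13}; no ℚ_11-point on the conic.

[11, 13]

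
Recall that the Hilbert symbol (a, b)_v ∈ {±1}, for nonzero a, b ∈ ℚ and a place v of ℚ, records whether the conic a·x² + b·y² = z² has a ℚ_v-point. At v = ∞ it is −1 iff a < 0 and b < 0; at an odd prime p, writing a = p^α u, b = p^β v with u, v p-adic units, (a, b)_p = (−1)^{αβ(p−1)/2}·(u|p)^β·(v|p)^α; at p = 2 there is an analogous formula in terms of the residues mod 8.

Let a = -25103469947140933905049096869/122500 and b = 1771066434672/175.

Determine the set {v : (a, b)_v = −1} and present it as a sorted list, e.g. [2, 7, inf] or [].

(a, b) ≡ (-2048821, 11374489) mod (ℚ^×)²; places V = {2, 3, 5, 7, 23, 29, 31, 43, 53, ∞}.
(a,b)_43: α=3, u≡41; β=1, v≡3 (mod 43); (41|43)=+1, (3|43)=-1; sign (−1)^1·+1^1·-1^3 = +1.
(a,b)_23: α=2, u≡11; β=1, v≡17 (mod 23); (11|23)=-1, (17|23)=-1; sign (−1)^0·-1^1·-1^2 = -1.
(a,b)_29: α=5, u≡13; β=2, v≡9 (mod 29); (13|29)=+1, (9|29)=+1; sign (−1)^0·+1^2·+1^5 = +1.
(a,b)_53: α=3, u≡2; β=1, v≡29 (mod 53); (2|53)=-1, (29|53)=+1; sign (−1)^0·-1^1·+1^3 = -1.
(a,b)_31: α=3, u≡28; β=1, v≡11 (mod 31); (28|31)=+1, (11|31)=-1; sign (−1)^1·+1^1·-1^3 = +1.
(a,b)_3: α=8, u≡2; β=4, v≡1 (mod 3); (2|3)=-1, (1|3)=+1; sign (−1)^0·-1^4·+1^8 = +1.
(a,b)_7: α=-2, u≡1; β=-1, v≡6 (mod 7); (1|7)=+1, (6|7)=-1; sign (−1)^0·+1^-1·-1^-2 = +1.
(a,b)_5: α=-4, u≡1; β=-2, v≡1 (mod 5); (1|5)=+1, (1|5)=+1; sign (−1)^0·+1^-2·+1^-4 = +1.
(a,b)_∞: sgn(-2048821)=−, sgn(11374489)=+, so +1.
(a,b)_2: α=-2, β=4; u≡3, v≡1 (mod 8); ε(u)ε(v)=1·0, αω(v)=-2·0, βω(u)=4·1; sum ≡ 0  ⇒  +1.
Ram(-2048821, 11374489) = {23, 53}; no ℚ_23-point on the conic.

[23, 53]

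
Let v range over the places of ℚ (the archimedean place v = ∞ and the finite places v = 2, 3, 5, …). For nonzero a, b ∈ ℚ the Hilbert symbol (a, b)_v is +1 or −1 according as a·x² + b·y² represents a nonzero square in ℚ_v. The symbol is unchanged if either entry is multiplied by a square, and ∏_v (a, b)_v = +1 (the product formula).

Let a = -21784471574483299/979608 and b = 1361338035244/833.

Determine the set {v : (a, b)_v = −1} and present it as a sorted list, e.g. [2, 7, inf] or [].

Mod squares: a ≡ -1938, b ≡ 323. Check v ∈ {∞, 2, 3, 7, 11, 17, 19, 23}.
v=∞: -1938 < 0 and 323 > 0  ⇒  (a,b)_∞ = +1.
v=3: a=3^-1·(≡2), b=3^0·(≡2) mod 3; (2|3)=-1, (2|3)=-1; (−1)^{-1·0·1}·(-1)^0·(-1)^-1 = -1.
v=23: a=23^8·(≡5), b=23^6·(≡13) mod 23; (5|23)=-1, (13|23)=+1; (−1)^{8·6·11}·(-1)^6·(+1)^8 = +1.
v=11: a=11^4·(≡1), b=11^2·(≡4) mod 11; (1|11)=+1, (4|11)=+1; (−1)^{4·2·5}·(+1)^2·(+1)^4 = +1.
v=7: a=7^-4·(≡2), b=7^-2·(≡4) mod 7; (2|7)=+1, (4|7)=+1; (−1)^{-4·-2·3}·(+1)^-2·(+1)^-4 = +1.
v=19: a=19^1·(≡13), b=19^1·(≡5) mod 19; (13|19)=-1, (5|19)=+1; (−1)^{1·1·9}·(-1)^1·(+1)^1 = +1.
v=17: a=17^-1·(≡10), b=17^-1·(≡4) mod 17; (10|17)=-1, (4|17)=+1; (−1)^{-1·-1·8}·(-1)^-1·(+1)^-1 = -1.
v=2: v_2(a)=-3, v_2(b)=2; units ≡ 7, 3 (mod 8); ε·ε+αω+βω = 1·1+-3·1+2·0 ≡ 0  ⇒  (a,b)_2 = +1.
Ram(-1938, 323) = {3, 17}; no ℚ_3-point on the conic.

[3, 17]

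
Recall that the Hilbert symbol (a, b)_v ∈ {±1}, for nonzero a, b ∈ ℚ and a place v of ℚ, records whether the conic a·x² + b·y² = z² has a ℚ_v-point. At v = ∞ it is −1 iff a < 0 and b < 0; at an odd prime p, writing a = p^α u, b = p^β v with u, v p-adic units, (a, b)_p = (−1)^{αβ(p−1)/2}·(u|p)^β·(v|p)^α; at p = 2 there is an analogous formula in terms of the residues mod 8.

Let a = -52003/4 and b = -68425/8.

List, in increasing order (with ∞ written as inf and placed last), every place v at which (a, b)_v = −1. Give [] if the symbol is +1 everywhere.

[2, inf]

(a, b) ≡ (-52003, -5474) mod (ℚ^×)²; places V = {2, 5, 7, 17, 19, 23, ∞}.
(a,b)_7: α=1, u≡3; β=1, v≡4 (mod 7); (3|7)=-1, (4|7)=+1; sign (−1)^1·-1^1·+1^1 = +1.
(a,b)_∞: sgn(-52003)=−, sgn(-5474)=−, so -1.
(a,b)_2: α=-2, β=-3; u≡5, v≡7 (mod 8); ε(u)ε(v)=0·1, αω(v)=-2·0, βω(u)=-3·1; sum ≡ 1  ⇒  -1.
(a,b)_17: α=1, u≡13; β=1, v≡9 (mod 17); (13|17)=+1, (9|17)=+1; sign (−1)^0·+1^1·+1^1 = +1.
(a,b)_23: α=1, u≡4; β=1, v≡22 (mod 23); (4|23)=+1, (22|23)=-1; sign (−1)^1·+1^1·-1^1 = +1.
(a,b)_19: α=1, u≡14; β=0, v≡4 (mod 19); (14|19)=-1, (4|19)=+1; sign (−1)^0·-1^0·+1^1 = +1.
(a,b)_5: α=0, u≡3; β=2, v≡1 (mod 5); (3|5)=-1, (1|5)=+1; sign (−1)^0·-1^2·+1^0 = +1.
Ram(-52003, -5474) = {2, ∞}; no ℚ_2-point on the conic.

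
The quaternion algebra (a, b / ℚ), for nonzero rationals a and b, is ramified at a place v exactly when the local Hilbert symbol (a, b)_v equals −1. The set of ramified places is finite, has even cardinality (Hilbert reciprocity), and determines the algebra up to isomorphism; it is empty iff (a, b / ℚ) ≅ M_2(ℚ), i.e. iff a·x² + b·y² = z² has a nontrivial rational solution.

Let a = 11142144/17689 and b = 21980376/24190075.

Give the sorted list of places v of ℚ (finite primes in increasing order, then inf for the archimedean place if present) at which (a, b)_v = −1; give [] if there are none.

[13, 31]

(a, b) ≡ (1209, 2418) mod (ℚ^×)²; places V = {2, 3, 5, 7, 11, 13, 19, 29, 31, ∞}.
(a,b)_29: α=0, u≡4; β=2, v≡14 (mod 29); (4|29)=+1, (14|29)=-1; sign (−1)^0·+1^2·-1^0 = +1.
(a,b)_∞: sgn(1209)=+, sgn(2418)=+, so +1.
(a,b)_11: α=0, u≡2; β=2, v≡3 (mod 11); (2|11)=-1, (3|11)=+1; sign (−1)^0·-1^2·+1^0 = +1.
(a,b)_5: α=0, u≡1; β=-2, v≡2 (mod 5); (1|5)=+1, (2|5)=-1; sign (−1)^0·+1^-2·-1^0 = +1.
(a,b)_13: α=1, u≡7; β=-1, v≡4 (mod 13); (7|13)=-1, (4|13)=+1; sign (−1)^0·-1^-1·+1^1 = -1.
(a,b)_31: α=1, u≡25; β=-1, v≡16 (mod 31); (25|31)=+1, (16|31)=+1; sign (−1)^1·+1^-1·+1^1 = -1.
(a,b)_19: α=-2, u≡8; β=0, v≡7 (mod 19); (8|19)=-1, (7|19)=+1; sign (−1)^0·-1^0·+1^-2 = +1.
(a,b)_7: α=-2, u≡5; β=-4, v≡6 (mod 7); (5|7)=-1, (6|7)=-1; sign (−1)^0·-1^-4·-1^-2 = +1.
(a,b)_2: α=10, β=3; u≡1, v≡1 (mod 8); ε(u)ε(v)=0·0, αω(v)=10·0, βω(u)=3·0; sum ≡ 0  ⇒  +1.
(a,b)_3: α=3, u≡1; β=3, v≡2 (mod 3); (1|3)=+1, (2|3)=-1; sign (−1)^1·+1^3·-1^3 = +1.
Ram(1209, 2418) = {13, 31}; no ℚ_13-point on the conic.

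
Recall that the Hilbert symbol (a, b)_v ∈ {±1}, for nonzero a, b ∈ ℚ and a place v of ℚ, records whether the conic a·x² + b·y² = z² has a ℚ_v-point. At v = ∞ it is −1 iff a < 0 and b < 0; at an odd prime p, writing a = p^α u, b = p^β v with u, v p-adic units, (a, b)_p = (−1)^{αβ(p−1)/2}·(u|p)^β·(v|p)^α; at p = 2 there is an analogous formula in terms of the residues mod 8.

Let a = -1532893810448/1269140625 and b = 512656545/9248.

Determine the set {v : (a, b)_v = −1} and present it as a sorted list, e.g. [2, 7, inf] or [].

[5, 11, 17, 23]

Mod squares: a ≡ -55913, b ≡ 690. Check v ∈ {∞, 2, 3, 5, 7, 11, 13, 17, 19, 23, 53}.
v=11: a=11^3·(≡7), b=11^0·(≡2) mod 11; (7|11)=-1, (2|11)=-1; (−1)^{3·0·5}·(-1)^0·(-1)^3 = -1.
v=7: a=7^2·(≡6), b=7^0·(≡2) mod 7; (6|7)=-1, (2|7)=+1; (−1)^{2·0·3}·(-1)^0·(+1)^2 = +1.
v=2: v_2(a)=4, v_2(b)=-5; units ≡ 7, 1 (mod 8); ε·ε+αω+βω = 1·0+4·0+-5·0 ≡ 0  ⇒  (a,b)_2 = +1.
v=∞: -55913 < 0 and 690 > 0  ⇒  (a,b)_∞ = +1.
v=17: a=17^3·(≡16), b=17^-2·(≡14) mod 17; (16|17)=+1, (14|17)=-1; (−1)^{3·-2·8}·(+1)^-2·(-1)^3 = -1.
v=53: a=53^0·(≡20), b=53^2·(≡1) mod 53; (20|53)=-1, (1|53)=+1; (−1)^{0·2·26}·(-1)^2·(+1)^0 = +1.
v=3: a=3^-2·(≡1), b=3^1·(≡2) mod 3; (1|3)=+1, (2|3)=-1; (−1)^{-2·1·1}·(+1)^1·(-1)^-2 = +1.
v=13: a=13^1·(≡8), b=13^0·(≡10) mod 13; (8|13)=-1, (10|13)=+1; (−1)^{1·0·6}·(-1)^0·(+1)^1 = +1.
v=19: a=19^-2·(≡5), b=19^0·(≡6) mod 19; (5|19)=+1, (6|19)=+1; (−1)^{-2·0·9}·(+1)^0·(+1)^-2 = +1.
v=5: a=5^-8·(≡3), b=5^1·(≡3) mod 5; (3|5)=-1, (3|5)=-1; (−1)^{-8·1·2}·(-1)^1·(-1)^-8 = -1.
v=23: a=23^1·(≡20), b=23^3·(≡11) mod 23; (20|23)=-1, (11|23)=-1; (−1)^{1·3·11}·(-1)^3·(-1)^1 = -1.
(-55913, 690 / ℚ) ramifies at {5, 11, 17, 23}: a division algebra.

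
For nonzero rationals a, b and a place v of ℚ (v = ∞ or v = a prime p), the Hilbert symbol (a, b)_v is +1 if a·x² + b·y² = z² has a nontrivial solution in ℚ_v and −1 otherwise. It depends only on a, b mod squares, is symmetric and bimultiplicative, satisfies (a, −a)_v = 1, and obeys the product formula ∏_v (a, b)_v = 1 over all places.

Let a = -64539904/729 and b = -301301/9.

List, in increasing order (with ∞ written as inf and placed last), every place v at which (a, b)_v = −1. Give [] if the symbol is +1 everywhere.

Mod squares: a ≡ -252109, b ≡ -6149. Check v ∈ {∞, 2, 3, 7, 11, 13, 41, 43}.
v=7: a=7^0·(≡5), b=7^2·(≡2) mod 7; (5|7)=-1, (2|7)=+1; (−1)^{0·2·3}·(-1)^2·(+1)^0 = +1.
v=3: a=3^-6·(≡2), b=3^-2·(≡1) mod 3; (2|3)=-1, (1|3)=+1; (−1)^{-6·-2·1}·(-1)^-2·(+1)^-6 = +1.
v=2: v_2(a)=8, v_2(b)=0; units ≡ 3, 3 (mod 8); ε·ε+αω+βω = 1·1+8·1+0·1 ≡ 1  ⇒  (a,b)_2 = -1.
v=∞: -252109 < 0 and -6149 < 0  ⇒  (a,b)_∞ = -1.
v=43: a=43^1·(≡28), b=43^1·(≡5) mod 43; (28|43)=-1, (5|43)=-1; (−1)^{1·1·21}·(-1)^1·(-1)^1 = -1.
v=41: a=41^1·(≡8), b=41^0·(≡10) mod 41; (8|41)=+1, (10|41)=+1; (−1)^{1·0·20}·(+1)^0·(+1)^1 = +1.
v=11: a=11^1·(≡5), b=11^1·(≡6) mod 11; (5|11)=+1, (6|11)=-1; (−1)^{1·1·5}·(+1)^1·(-1)^1 = +1.
v=13: a=13^1·(≡1), b=13^1·(≡6) mod 13; (1|13)=+1, (6|13)=-1; (−1)^{1·1·6}·(+1)^1·(-1)^1 = -1.
Ram(-252109, -6149) = {2, 13, 43, ∞}; no ℚ_2-point on the conic.

[2, 13, 43, inf]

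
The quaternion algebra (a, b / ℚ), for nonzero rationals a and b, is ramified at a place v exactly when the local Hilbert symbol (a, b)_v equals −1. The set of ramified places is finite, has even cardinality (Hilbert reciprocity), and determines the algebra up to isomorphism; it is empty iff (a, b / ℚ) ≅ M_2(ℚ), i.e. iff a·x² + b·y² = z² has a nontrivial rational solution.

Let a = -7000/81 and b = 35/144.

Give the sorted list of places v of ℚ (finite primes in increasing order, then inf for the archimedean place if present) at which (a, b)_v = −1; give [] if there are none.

Mod squares: a ≡ -70, b ≡ 35. Check v ∈ {∞, 2, 3, 5, 7}.
v=7: a=7^1·(≡2), b=7^1·(≡3) mod 7; (2|7)=+1, (3|7)=-1; (−1)^{1·1·3}·(+1)^1·(-1)^1 = +1.
v=2: v_2(a)=3, v_2(b)=-4; units ≡ 5, 3 (mod 8); ε·ε+αω+βω = 0·1+3·1+-4·1 ≡ 1  ⇒  (a,b)_2 = -1.
v=∞: -70 < 0 and 35 > 0  ⇒  (a,b)_∞ = +1.
v=3: a=3^-4·(≡2), b=3^-2·(≡2) mod 3; (2|3)=-1, (2|3)=-1; (−1)^{-4·-2·1}·(-1)^-2·(-1)^-4 = +1.
v=5: a=5^3·(≡4), b=5^1·(≡3) mod 5; (4|5)=+1, (3|5)=-1; (−1)^{3·1·2}·(+1)^1·(-1)^3 = -1.
(-70, 35 / ℚ) ramifies at {2, 5}: a division algebra.

[2, 5]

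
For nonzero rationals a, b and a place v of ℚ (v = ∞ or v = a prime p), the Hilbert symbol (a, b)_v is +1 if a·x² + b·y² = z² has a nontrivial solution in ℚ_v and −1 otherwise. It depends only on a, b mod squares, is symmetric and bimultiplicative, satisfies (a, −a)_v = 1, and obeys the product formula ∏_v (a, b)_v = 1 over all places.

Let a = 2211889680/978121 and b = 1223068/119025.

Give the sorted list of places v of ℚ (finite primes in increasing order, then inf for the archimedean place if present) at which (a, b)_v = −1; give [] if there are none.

[5, 13]

Mod squares: a ≡ 14105, b ≡ 7. Check v ∈ {∞, 2, 3, 5, 7, 11, 13, 19, 23, 31, 43}.
v=3: a=3^4·(≡2), b=3^-2·(≡1) mod 3; (2|3)=-1, (1|3)=+1; (−1)^{4·-2·1}·(-1)^-2·(+1)^4 = +1.
v=31: a=31^1·(≡11), b=31^0·(≡19) mod 31; (11|31)=-1, (19|31)=+1; (−1)^{1·0·15}·(-1)^0·(+1)^1 = +1.
v=19: a=19^0·(≡6), b=19^2·(≡7) mod 19; (6|19)=+1, (7|19)=+1; (−1)^{0·2·9}·(+1)^2·(+1)^0 = +1.
v=2: v_2(a)=4, v_2(b)=2; units ≡ 1, 7 (mod 8); ε·ε+αω+βω = 0·1+4·0+2·0 ≡ 0  ⇒  (a,b)_2 = +1.
v=43: a=43^-2·(≡36), b=43^0·(≡19) mod 43; (36|43)=+1, (19|43)=-1; (−1)^{-2·0·21}·(+1)^0·(-1)^-2 = +1.
v=13: a=13^1·(≡8), b=13^0·(≡8) mod 13; (8|13)=-1, (8|13)=-1; (−1)^{1·0·6}·(-1)^0·(-1)^1 = -1.
v=5: a=5^1·(≡1), b=5^-2·(≡3) mod 5; (1|5)=+1, (3|5)=-1; (−1)^{1·-2·2}·(+1)^-2·(-1)^1 = -1.
v=7: a=7^1·(≡3), b=7^1·(≡1) mod 7; (3|7)=-1, (1|7)=+1; (−1)^{1·1·3}·(-1)^1·(+1)^1 = +1.
v=23: a=23^-2·(≡9), b=23^-2·(≡19) mod 23; (9|23)=+1, (19|23)=-1; (−1)^{-2·-2·11}·(+1)^-2·(-1)^-2 = +1.
v=11: a=11^2·(≡5), b=11^2·(≡2) mod 11; (5|11)=+1, (2|11)=-1; (−1)^{2·2·5}·(+1)^2·(-1)^2 = +1.
v=∞: 14105 > 0 and 7 > 0  ⇒  (a,b)_∞ = +1.
Ram(14105, 7) = {5, 13}; no ℚ_5-point on the conic.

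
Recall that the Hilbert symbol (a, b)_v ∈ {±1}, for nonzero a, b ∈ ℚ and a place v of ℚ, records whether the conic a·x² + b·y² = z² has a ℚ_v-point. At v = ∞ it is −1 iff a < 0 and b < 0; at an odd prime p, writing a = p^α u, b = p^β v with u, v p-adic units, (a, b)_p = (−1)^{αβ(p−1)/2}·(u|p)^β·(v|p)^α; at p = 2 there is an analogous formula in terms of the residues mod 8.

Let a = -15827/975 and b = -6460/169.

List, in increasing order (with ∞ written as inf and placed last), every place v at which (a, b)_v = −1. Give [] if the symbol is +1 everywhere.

[3, 5, 19, inf]

Mod squares: a ≡ -12597, b ≡ -1615. Check v ∈ {∞, 2, 3, 5, 7, 13, 17, 19}.
v=5: a=5^-2·(≡2), b=5^1·(≡2) mod 5; (2|5)=-1, (2|5)=-1; (−1)^{-2·1·2}·(-1)^1·(-1)^-2 = -1.
v=13: a=13^-1·(≡2), b=13^-2·(≡1) mod 13; (2|13)=-1, (1|13)=+1; (−1)^{-1·-2·6}·(-1)^-2·(+1)^-1 = +1.
v=7: a=7^2·(≡3), b=7^0·(≡1) mod 7; (3|7)=-1, (1|7)=+1; (−1)^{2·0·3}·(-1)^0·(+1)^2 = +1.
v=3: a=3^-1·(≡1), b=3^0·(≡2) mod 3; (1|3)=+1, (2|3)=-1; (−1)^{-1·0·1}·(+1)^0·(-1)^-1 = -1.
v=∞: -12597 < 0 and -1615 < 0  ⇒  (a,b)_∞ = -1.
v=2: v_2(a)=0, v_2(b)=2; units ≡ 3, 1 (mod 8); ε·ε+αω+βω = 1·0+0·0+2·1 ≡ 0  ⇒  (a,b)_2 = +1.
v=19: a=19^1·(≡10), b=19^1·(≡18) mod 19; (10|19)=-1, (18|19)=-1; (−1)^{1·1·9}·(-1)^1·(-1)^1 = -1.
v=17: a=17^1·(≡12), b=17^1·(≡6) mod 17; (12|17)=-1, (6|17)=-1; (−1)^{1·1·8}·(-1)^1·(-1)^1 = +1.
(-12597, -1615 / ℚ) ramifies at {3, 5, 19, ∞}: a division algebra.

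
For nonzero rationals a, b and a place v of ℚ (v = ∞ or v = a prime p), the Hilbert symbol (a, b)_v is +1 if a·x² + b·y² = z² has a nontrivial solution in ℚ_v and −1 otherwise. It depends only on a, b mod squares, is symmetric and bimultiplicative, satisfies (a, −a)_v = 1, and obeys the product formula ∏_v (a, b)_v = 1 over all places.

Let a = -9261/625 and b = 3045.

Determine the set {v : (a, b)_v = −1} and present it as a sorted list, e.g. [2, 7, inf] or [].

(a, b) ≡ (-21, 3045) mod (ℚ^×)²; places V = {2, 3, 5, 7, 29, ∞}.
(a,b)_3: α=3, u≡2; β=1, v≡1 (mod 3); (2|3)=-1, (1|3)=+1; sign (−1)^1·-1^1·+1^3 = +1.
(a,b)_29: α=0, u≡3; β=1, v≡18 (mod 29); (3|29)=-1, (18|29)=-1; sign (−1)^0·-1^1·-1^0 = -1.
(a,b)_5: α=-4, u≡4; β=1, v≡4 (mod 5); (4|5)=+1, (4|5)=+1; sign (−1)^0·+1^1·+1^-4 = +1.
(a,b)_2: α=0, β=0; u≡3, v≡5 (mod 8); ε(u)ε(v)=1·0, αω(v)=0·1, βω(u)=0·1; sum ≡ 0  ⇒  +1.
(a,b)_7: α=3, u≡4; β=1, v≡1 (mod 7); (4|7)=+1, (1|7)=+1; sign (−1)^1·+1^1·+1^3 = -1.
(a,b)_∞: sgn(-21)=−, sgn(3045)=+, so +1.
Ram(-21, 3045) = {7, 29}; no ℚ_7-point on the conic.

[7, 29]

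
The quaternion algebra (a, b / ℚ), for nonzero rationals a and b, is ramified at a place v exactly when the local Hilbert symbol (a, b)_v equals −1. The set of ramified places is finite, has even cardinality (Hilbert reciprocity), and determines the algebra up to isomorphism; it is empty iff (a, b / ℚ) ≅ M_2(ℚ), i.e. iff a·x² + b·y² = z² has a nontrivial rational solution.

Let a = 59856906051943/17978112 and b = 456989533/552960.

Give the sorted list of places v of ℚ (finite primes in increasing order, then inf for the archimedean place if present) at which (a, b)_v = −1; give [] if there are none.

[7, 13]

(a, b) ≡ (21, 195) mod (ℚ^×)²; places V = {2, 3, 5, 7, 11, 13, 17, ∞}.
(a,b)_11: α=6, u≡7; β=4, v≡6 (mod 11); (7|11)=-1, (6|11)=-1; sign (−1)^0·-1^4·-1^6 = +1.
(a,b)_5: α=0, u≡4; β=-1, v≡4 (mod 5); (4|5)=+1, (4|5)=+1; sign (−1)^0·+1^-1·+1^0 = +1.
(a,b)_2: α=-8, β=-12; u≡5, v≡3 (mod 8); ε(u)ε(v)=0·1, αω(v)=-8·1, βω(u)=-12·1; sum ≡ 0  ⇒  +1.
(a,b)_13: α=6, u≡5; β=1, v≡8 (mod 13); (5|13)=-1, (8|13)=-1; sign (−1)^0·-1^1·-1^6 = -1.
(a,b)_∞: sgn(21)=+, sgn(195)=+, so +1.
(a,b)_3: α=-5, u≡1; β=-3, v≡2 (mod 3); (1|3)=+1, (2|3)=-1; sign (−1)^1·+1^-3·-1^-5 = +1.
(a,b)_17: α=-2, u≡16; β=0, v≡4 (mod 17); (16|17)=+1, (4|17)=+1; sign (−1)^0·+1^0·+1^-2 = +1.
(a,b)_7: α=1, u≡3; β=4, v≡5 (mod 7); (3|7)=-1, (5|7)=-1; sign (−1)^0·-1^4·-1^1 = -1.
|Ram(21, 195)| = 2, even; anisotropic at {7, 13}.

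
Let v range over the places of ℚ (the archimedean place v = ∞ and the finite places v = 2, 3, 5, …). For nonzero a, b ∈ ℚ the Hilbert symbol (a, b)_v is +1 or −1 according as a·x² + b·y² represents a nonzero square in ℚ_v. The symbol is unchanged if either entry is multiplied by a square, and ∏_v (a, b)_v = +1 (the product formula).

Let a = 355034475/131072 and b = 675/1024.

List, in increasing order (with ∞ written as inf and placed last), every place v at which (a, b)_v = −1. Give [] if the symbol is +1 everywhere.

[3, 31]

Mod squares: a ≡ 8742, b ≡ 3. Check v ∈ {∞, 2, 3, 5, 19, 31, 47}.
v=5: a=5^2·(≡2), b=5^2·(≡3) mod 5; (2|5)=-1, (3|5)=-1; (−1)^{2·2·2}·(-1)^2·(-1)^2 = +1.
v=47: a=47^1·(≡35), b=47^0·(≡3) mod 47; (35|47)=-1, (3|47)=+1; (−1)^{1·0·23}·(-1)^0·(+1)^1 = +1.
v=31: a=31^1·(≡29), b=31^0·(≡24) mod 31; (29|31)=-1, (24|31)=-1; (−1)^{1·0·15}·(-1)^0·(-1)^1 = -1.
v=19: a=19^2·(≡13), b=19^0·(≡14) mod 19; (13|19)=-1, (14|19)=-1; (−1)^{2·0·9}·(-1)^0·(-1)^2 = +1.
v=∞: 8742 > 0 and 3 > 0  ⇒  (a,b)_∞ = +1.
v=2: v_2(a)=-17, v_2(b)=-10; units ≡ 3, 3 (mod 8); ε·ε+αω+βω = 1·1+-17·1+-10·1 ≡ 0  ⇒  (a,b)_2 = +1.
v=3: a=3^3·(≡1), b=3^3·(≡1) mod 3; (1|3)=+1, (1|3)=+1; (−1)^{3·3·1}·(+1)^3·(+1)^3 = -1.
Ram(8742, 3) = {3, 31}; no ℚ_3-point on the conic.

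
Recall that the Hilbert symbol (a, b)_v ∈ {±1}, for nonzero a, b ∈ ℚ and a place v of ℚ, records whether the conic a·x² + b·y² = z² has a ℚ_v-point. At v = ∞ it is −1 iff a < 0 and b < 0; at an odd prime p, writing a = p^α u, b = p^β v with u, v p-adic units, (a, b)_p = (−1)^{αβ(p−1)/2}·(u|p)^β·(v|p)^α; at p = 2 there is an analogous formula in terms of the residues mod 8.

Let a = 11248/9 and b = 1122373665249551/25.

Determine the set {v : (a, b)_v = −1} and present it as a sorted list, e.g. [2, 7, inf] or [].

Mod squares: a ≡ 703, b ≡ 6290999. Check v ∈ {∞, 2, 3, 5, 11, 13, 19, 29, 37, 41}.
v=41: a=41^0·(≡38), b=41^1·(≡19) mod 41; (38|41)=-1, (19|41)=-1; (−1)^{0·1·20}·(-1)^1·(-1)^0 = -1.
v=11: a=11^0·(≡8), b=11^1·(≡2) mod 11; (8|11)=-1, (2|11)=-1; (−1)^{0·1·5}·(-1)^1·(-1)^0 = -1.
v=19: a=19^1·(≡13), b=19^4·(≡7) mod 19; (13|19)=-1, (7|19)=+1; (−1)^{1·4·9}·(-1)^4·(+1)^1 = +1.
v=13: a=13^0·(≡9), b=13^1·(≡7) mod 13; (9|13)=+1, (7|13)=-1; (−1)^{0·1·6}·(+1)^1·(-1)^0 = +1.
v=2: v_2(a)=4, v_2(b)=0; units ≡ 7, 7 (mod 8); ε·ε+αω+βω = 1·1+4·0+0·0 ≡ 1  ⇒  (a,b)_2 = -1.
v=29: a=29^0·(≡6), b=29^1·(≡10) mod 29; (6|29)=+1, (10|29)=-1; (−1)^{0·1·14}·(+1)^1·(-1)^0 = +1.
v=3: a=3^-2·(≡1), b=3^0·(≡2) mod 3; (1|3)=+1, (2|3)=-1; (−1)^{-2·0·1}·(+1)^0·(-1)^-2 = +1.
v=∞: 703 > 0 and 6290999 > 0  ⇒  (a,b)_∞ = +1.
v=5: a=5^0·(≡2), b=5^-2·(≡1) mod 5; (2|5)=-1, (1|5)=+1; (−1)^{0·-2·2}·(-1)^-2·(+1)^0 = +1.
v=37: a=37^1·(≡5), b=37^3·(≡30) mod 37; (5|37)=-1, (30|37)=+1; (−1)^{1·3·18}·(-1)^3·(+1)^1 = -1.
(703, 6290999 / ℚ) ramifies at {2, 11, 37, 41}: a division algebra.

[2, 11, 37, 41]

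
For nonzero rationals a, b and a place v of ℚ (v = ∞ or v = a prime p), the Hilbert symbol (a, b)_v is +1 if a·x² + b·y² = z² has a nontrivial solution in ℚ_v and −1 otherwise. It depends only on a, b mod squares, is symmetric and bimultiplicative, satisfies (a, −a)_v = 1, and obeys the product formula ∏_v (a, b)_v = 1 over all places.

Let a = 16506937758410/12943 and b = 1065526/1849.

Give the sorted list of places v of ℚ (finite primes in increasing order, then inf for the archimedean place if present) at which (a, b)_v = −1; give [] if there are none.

[2, 17]

(a, b) ≡ (2870, 8806) mod (ℚ^×)²; places V = {2, 5, 7, 11, 17, 29, 37, 41, 43, ∞}.
(a,b)_11: α=2, u≡7; β=2, v≡6 (mod 11); (7|11)=-1, (6|11)=-1; sign (−1)^0·-1^2·-1^2 = +1.
(a,b)_17: α=2, u≡14; β=1, v≡13 (mod 17); (14|17)=-1, (13|17)=+1; sign (−1)^0·-1^1·+1^2 = -1.
(a,b)_∞: sgn(2870)=+, sgn(8806)=+, so +1.
(a,b)_41: α=1, u≡12; β=0, v≡25 (mod 41); (12|41)=-1, (25|41)=+1; sign (−1)^0·-1^0·+1^1 = +1.
(a,b)_5: α=1, u≡4; β=0, v≡4 (mod 5); (4|5)=+1, (4|5)=+1; sign (−1)^0·+1^0·+1^1 = +1.
(a,b)_37: α=2, u≡33; β=1, v≡25 (mod 37); (33|37)=+1, (25|37)=+1; sign (−1)^0·+1^1·+1^2 = +1.
(a,b)_29: α=2, u≡6; β=0, v≡3 (mod 29); (6|29)=+1, (3|29)=-1; sign (−1)^0·+1^0·-1^2 = +1.
(a,b)_2: α=1, β=1; u≡3, v≡3 (mod 8); ε(u)ε(v)=1·1, αω(v)=1·1, βω(u)=1·1; sum ≡ 1  ⇒  -1.
(a,b)_43: α=-2, u≡27; β=-2, v≡29 (mod 43); (27|43)=-1, (29|43)=-1; sign (−1)^0·-1^-2·-1^-2 = +1.
(a,b)_7: α=-1, u≡1; β=1, v≡3 (mod 7); (1|7)=+1, (3|7)=-1; sign (−1)^1·+1^1·-1^-1 = +1.
|Ram(2870, 8806)| = 2, even; anisotropic at {2, 17}.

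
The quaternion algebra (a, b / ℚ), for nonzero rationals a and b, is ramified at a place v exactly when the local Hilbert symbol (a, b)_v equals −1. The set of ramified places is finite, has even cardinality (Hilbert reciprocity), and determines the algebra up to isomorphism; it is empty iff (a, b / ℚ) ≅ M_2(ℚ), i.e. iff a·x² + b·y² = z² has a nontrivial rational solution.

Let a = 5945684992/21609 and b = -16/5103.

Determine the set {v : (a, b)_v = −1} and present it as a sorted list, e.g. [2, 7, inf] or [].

Mod squares: a ≡ 34357, b ≡ -7. Check v ∈ {∞, 2, 3, 7, 13, 17, 43, 47}.
v=13: a=13^2·(≡2), b=13^0·(≡7) mod 13; (2|13)=-1, (7|13)=-1; (−1)^{2·0·6}·(-1)^0·(-1)^2 = +1.
v=43: a=43^1·(≡13), b=43^0·(≡38) mod 43; (13|43)=+1, (38|43)=+1; (−1)^{1·0·21}·(+1)^0·(+1)^1 = +1.
v=2: v_2(a)=10, v_2(b)=4; units ≡ 5, 1 (mod 8); ε·ε+αω+βω = 0·0+10·0+4·1 ≡ 0  ⇒  (a,b)_2 = +1.
v=3: a=3^-2·(≡1), b=3^-6·(≡2) mod 3; (1|3)=+1, (2|3)=-1; (−1)^{-2·-6·1}·(+1)^-6·(-1)^-2 = +1.
v=∞: 34357 > 0 and -7 < 0  ⇒  (a,b)_∞ = +1.
v=47: a=47^1·(≡38), b=47^0·(≡29) mod 47; (38|47)=-1, (29|47)=-1; (−1)^{1·0·23}·(-1)^0·(-1)^1 = -1.
v=17: a=17^1·(≡4), b=17^0·(≡6) mod 17; (4|17)=+1, (6|17)=-1; (−1)^{1·0·8}·(+1)^0·(-1)^1 = -1.
v=7: a=7^-4·(≡1), b=7^-1·(≡5) mod 7; (1|7)=+1, (5|7)=-1; (−1)^{-4·-1·3}·(+1)^-1·(-1)^-4 = +1.
Ram(34357, -7) = {17, 47}; no ℚ_17-point on the conic.

[17, 47]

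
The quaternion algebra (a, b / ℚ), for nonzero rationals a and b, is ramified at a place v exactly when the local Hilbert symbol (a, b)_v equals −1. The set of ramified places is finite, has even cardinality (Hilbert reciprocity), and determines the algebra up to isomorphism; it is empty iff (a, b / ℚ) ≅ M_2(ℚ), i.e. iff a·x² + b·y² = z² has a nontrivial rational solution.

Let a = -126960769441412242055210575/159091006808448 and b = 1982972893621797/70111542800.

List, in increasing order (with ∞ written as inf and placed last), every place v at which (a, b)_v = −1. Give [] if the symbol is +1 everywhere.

[2, 7]

(a, b) ≡ (-154, 1309) mod (ℚ^×)²; places V = {2, 3, 5, 7, 11, 13, 17, 19, 31, 43, 47, ∞}.
(a,b)_5: α=2, u≡4; β=-2, v≡1 (mod 5); (4|5)=+1, (1|5)=+1; sign (−1)^0·+1^-2·+1^2 = +1.
(a,b)_31: α=6, u≡2; β=2, v≡19 (mod 31); (2|31)=+1, (19|31)=+1; sign (−1)^0·+1^2·+1^6 = +1.
(a,b)_11: α=-1, u≡6; β=1, v≡3 (mod 11); (6|11)=-1, (3|11)=+1; sign (−1)^1·-1^1·+1^-1 = +1.
(a,b)_43: α=4, u≡42; β=2, v≡12 (mod 43); (42|43)=-1, (12|43)=-1; sign (−1)^0·-1^2·-1^4 = +1.
(a,b)_17: α=-2, u≡4; β=-1, v≡8 (mod 17); (4|17)=+1, (8|17)=+1; sign (−1)^0·+1^-1·+1^-2 = +1.
(a,b)_13: α=-6, u≡2; β=-4, v≡9 (mod 13); (2|13)=-1, (9|13)=+1; sign (−1)^0·-1^-4·+1^-6 = +1.
(a,b)_2: α=-7, β=-4; u≡3, v≡5 (mod 8); ε(u)ε(v)=1·0, αω(v)=-7·1, βω(u)=-4·1; sum ≡ 1  ⇒  -1.
(a,b)_3: α=-4, u≡2; β=8, v≡1 (mod 3); (2|3)=-1, (1|3)=+1; sign (−1)^0·-1^8·+1^-4 = +1.
(a,b)_19: α=0, u≡5; β=-2, v≡9 (mod 19); (5|19)=+1, (9|19)=+1; sign (−1)^0·+1^-2·+1^0 = +1.
(a,b)_47: α=4, u≡2; β=2, v≡11 (mod 47); (2|47)=+1, (11|47)=-1; sign (−1)^0·+1^2·-1^4 = +1.
(a,b)_7: α=3, u≡6; β=1, v≡3 (mod 7); (6|7)=-1, (3|7)=-1; sign (−1)^1·-1^1·-1^3 = -1.
(a,b)_∞: sgn(-154)=−, sgn(1309)=+, so +1.
(-154, 1309 / ℚ) ramifies at {2, 7}: a division algebra.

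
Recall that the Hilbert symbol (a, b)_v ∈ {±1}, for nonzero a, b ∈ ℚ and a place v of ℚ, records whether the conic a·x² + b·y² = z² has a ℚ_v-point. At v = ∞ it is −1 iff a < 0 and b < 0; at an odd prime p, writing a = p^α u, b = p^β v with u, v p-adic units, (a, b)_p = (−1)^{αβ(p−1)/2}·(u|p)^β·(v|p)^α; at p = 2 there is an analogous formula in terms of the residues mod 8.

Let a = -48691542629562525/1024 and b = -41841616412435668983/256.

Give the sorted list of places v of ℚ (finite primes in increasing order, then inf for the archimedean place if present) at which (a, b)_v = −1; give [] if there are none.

Mod squares: a ≡ -468901, b ≡ -1119266687. Check v ∈ {∞, 2, 3, 5, 7, 11, 19, 23, 29, 31, 37}.
v=29: a=29^1·(≡13), b=29^1·(≡20) mod 29; (13|29)=+1, (20|29)=+1; (−1)^{1·1·14}·(+1)^1·(+1)^1 = +1.
v=11: a=11^2·(≡6), b=11^3·(≡4) mod 11; (6|11)=-1, (4|11)=+1; (−1)^{2·3·5}·(-1)^3·(+1)^2 = -1.
v=23: a=23^1·(≡21), b=23^1·(≡19) mod 23; (21|23)=-1, (19|23)=-1; (−1)^{1·1·11}·(-1)^1·(-1)^1 = -1.
v=7: a=7^2·(≡1), b=7^3·(≡3) mod 7; (1|7)=+1, (3|7)=-1; (−1)^{2·3·3}·(+1)^3·(-1)^2 = +1.
v=∞: -468901 < 0 and -1119266687 < 0  ⇒  (a,b)_∞ = -1.
v=3: a=3^6·(≡2), b=3^8·(≡1) mod 3; (2|3)=-1, (1|3)=+1; (−1)^{6·8·1}·(-1)^8·(+1)^6 = +1.
v=19: a=19^1·(≡13), b=19^1·(≡5) mod 19; (13|19)=-1, (5|19)=+1; (−1)^{1·1·9}·(-1)^1·(+1)^1 = +1.
v=37: a=37^1·(≡6), b=37^1·(≡28) mod 37; (6|37)=-1, (28|37)=+1; (−1)^{1·1·18}·(-1)^1·(+1)^1 = -1.
v=5: a=5^2·(≡1), b=5^0·(≡2) mod 5; (1|5)=+1, (2|5)=-1; (−1)^{2·0·2}·(+1)^0·(-1)^2 = +1.
v=2: v_2(a)=-10, v_2(b)=-8; units ≡ 3, 1 (mod 8); ε·ε+αω+βω = 1·0+-10·0+-8·1 ≡ 0  ⇒  (a,b)_2 = +1.
v=31: a=31^2·(≡4), b=31^3·(≡12) mod 31; (4|31)=+1, (12|31)=-1; (−1)^{2·3·15}·(+1)^3·(-1)^2 = +1.
|Ram(-468901, -1119266687)| = 4, even; anisotropic at {11, 23, 37, ∞}.

[11, 23, 37, inf]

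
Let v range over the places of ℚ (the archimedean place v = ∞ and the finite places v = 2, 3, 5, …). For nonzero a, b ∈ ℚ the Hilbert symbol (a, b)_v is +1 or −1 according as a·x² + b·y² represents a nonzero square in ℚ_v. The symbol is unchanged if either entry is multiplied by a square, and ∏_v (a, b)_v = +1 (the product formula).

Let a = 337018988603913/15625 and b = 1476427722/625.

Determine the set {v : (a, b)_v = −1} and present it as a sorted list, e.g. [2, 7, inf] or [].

[3, 7]

(a, b) ≡ (33, 42) mod (ℚ^×)²; places V = {2, 3, 5, 7, 11, ∞}.
(a,b)_∞: sgn(33)=+, sgn(42)=+, so +1.
(a,b)_11: α=7, u≡1; β=4, v≡3 (mod 11); (1|11)=+1, (3|11)=+1; sign (−1)^0·+1^4·+1^7 = +1.
(a,b)_5: α=-6, u≡3; β=-4, v≡2 (mod 5); (3|5)=-1, (2|5)=-1; sign (−1)^0·-1^-4·-1^-6 = +1.
(a,b)_2: α=0, β=1; u≡1, v≡5 (mod 8); ε(u)ε(v)=0·0, αω(v)=0·1, βω(u)=1·0; sum ≡ 0  ⇒  +1.
(a,b)_3: α=1, u≡2; β=1, v≡2 (mod 3); (2|3)=-1, (2|3)=-1; sign (−1)^1·-1^1·-1^1 = -1.
(a,b)_7: α=8, u≡5; β=5, v≡5 (mod 7); (5|7)=-1, (5|7)=-1; sign (−1)^0·-1^5·-1^8 = -1.
Ram(33, 42) = {3, 7}; no ℚ_3-point on the conic.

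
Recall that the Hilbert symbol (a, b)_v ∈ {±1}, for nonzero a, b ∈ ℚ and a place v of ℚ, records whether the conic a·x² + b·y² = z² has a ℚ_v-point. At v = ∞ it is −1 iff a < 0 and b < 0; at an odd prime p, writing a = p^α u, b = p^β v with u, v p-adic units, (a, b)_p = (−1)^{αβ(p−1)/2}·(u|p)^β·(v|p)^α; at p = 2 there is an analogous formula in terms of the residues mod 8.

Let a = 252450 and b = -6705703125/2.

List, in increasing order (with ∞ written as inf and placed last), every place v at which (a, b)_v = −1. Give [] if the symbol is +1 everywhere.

[2, 5, 11, 17]

(a, b) ≡ (1122, -330) mod (ℚ^×)²; places V = {2, 3, 5, 11, 17, ∞}.
(a,b)_3: α=3, u≡2; β=3, v≡1 (mod 3); (2|3)=-1, (1|3)=+1; sign (−1)^1·-1^3·+1^3 = +1.
(a,b)_5: α=2, u≡3; β=7, v≡1 (mod 5); (3|5)=-1, (1|5)=+1; sign (−1)^0·-1^7·+1^2 = -1.
(a,b)_∞: sgn(1122)=+, sgn(-330)=−, so +1.
(a,b)_11: α=1, u≡4; β=1, v≡5 (mod 11); (4|11)=+1, (5|11)=+1; sign (−1)^1·+1^1·+1^1 = -1.
(a,b)_17: α=1, u≡9; β=2, v≡11 (mod 17); (9|17)=+1, (11|17)=-1; sign (−1)^0·+1^2·-1^1 = -1.
(a,b)_2: α=1, β=-1; u≡1, v≡3 (mod 8); ε(u)ε(v)=0·1, αω(v)=1·1, βω(u)=-1·0; sum ≡ 1  ⇒  -1.
|Ram(1122, -330)| = 4, even; anisotropic at {2, 5, 11, 17}.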